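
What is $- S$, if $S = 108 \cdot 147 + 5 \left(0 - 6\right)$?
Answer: $-15846$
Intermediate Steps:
$S = 15846$ ($S = 15876 + 5 \left(-6\right) = 15876 - 30 = 15846$)
$- S = \left(-1\right) 15846 = -15846$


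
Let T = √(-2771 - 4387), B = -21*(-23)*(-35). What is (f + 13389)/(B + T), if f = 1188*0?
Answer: -75447015/95262061 - 4463*I*√7158/95262061 ≈ -0.79199 - 0.0039637*I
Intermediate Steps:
B = -16905 (B = 483*(-35) = -16905)
f = 0
T = I*√7158 (T = √(-7158) = I*√7158 ≈ 84.605*I)
(f + 13389)/(B + T) = (0 + 13389)/(-16905 + I*√7158) = 13389/(-16905 + I*√7158)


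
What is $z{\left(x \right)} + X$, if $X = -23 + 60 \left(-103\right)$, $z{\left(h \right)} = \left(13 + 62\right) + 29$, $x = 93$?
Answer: $-6099$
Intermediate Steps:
$z{\left(h \right)} = 104$ ($z{\left(h \right)} = 75 + 29 = 104$)
$X = -6203$ ($X = -23 - 6180 = -6203$)
$z{\left(x \right)} + X = 104 - 6203 = -6099$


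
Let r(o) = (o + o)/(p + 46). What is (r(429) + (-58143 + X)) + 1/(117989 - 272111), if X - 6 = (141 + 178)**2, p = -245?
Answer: 1337827970597/30670278 ≈ 43620.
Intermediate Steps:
X = 101767 (X = 6 + (141 + 178)**2 = 6 + 319**2 = 6 + 101761 = 101767)
r(o) = -2*o/199 (r(o) = (o + o)/(-245 + 46) = (2*o)/(-199) = (2*o)*(-1/199) = -2*o/199)
(r(429) + (-58143 + X)) + 1/(117989 - 272111) = (-2/199*429 + (-58143 + 101767)) + 1/(117989 - 272111) = (-858/199 + 43624) + 1/(-154122) = 8680318/199 - 1/154122 = 1337827970597/30670278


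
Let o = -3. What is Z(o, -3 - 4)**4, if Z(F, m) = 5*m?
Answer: 1500625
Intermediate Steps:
Z(o, -3 - 4)**4 = (5*(-3 - 4))**4 = (5*(-7))**4 = (-35)**4 = 1500625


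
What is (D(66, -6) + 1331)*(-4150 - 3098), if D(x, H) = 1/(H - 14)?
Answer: -48233628/5 ≈ -9.6467e+6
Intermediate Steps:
D(x, H) = 1/(-14 + H)
(D(66, -6) + 1331)*(-4150 - 3098) = (1/(-14 - 6) + 1331)*(-4150 - 3098) = (1/(-20) + 1331)*(-7248) = (-1/20 + 1331)*(-7248) = (26619/20)*(-7248) = -48233628/5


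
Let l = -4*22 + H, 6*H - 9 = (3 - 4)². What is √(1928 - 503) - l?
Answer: 259/3 + 5*√57 ≈ 124.08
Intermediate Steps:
H = 5/3 (H = 3/2 + (3 - 4)²/6 = 3/2 + (⅙)*(-1)² = 3/2 + (⅙)*1 = 3/2 + ⅙ = 5/3 ≈ 1.6667)
l = -259/3 (l = -4*22 + 5/3 = -88 + 5/3 = -259/3 ≈ -86.333)
√(1928 - 503) - l = √(1928 - 503) - 1*(-259/3) = √1425 + 259/3 = 5*√57 + 259/3 = 259/3 + 5*√57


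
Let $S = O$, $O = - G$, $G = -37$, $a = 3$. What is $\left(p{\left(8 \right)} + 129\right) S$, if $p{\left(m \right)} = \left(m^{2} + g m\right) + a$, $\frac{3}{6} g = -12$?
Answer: $148$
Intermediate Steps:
$g = -24$ ($g = 2 \left(-12\right) = -24$)
$p{\left(m \right)} = 3 + m^{2} - 24 m$ ($p{\left(m \right)} = \left(m^{2} - 24 m\right) + 3 = 3 + m^{2} - 24 m$)
$O = 37$ ($O = \left(-1\right) \left(-37\right) = 37$)
$S = 37$
$\left(p{\left(8 \right)} + 129\right) S = \left(\left(3 + 8^{2} - 192\right) + 129\right) 37 = \left(\left(3 + 64 - 192\right) + 129\right) 37 = \left(-125 + 129\right) 37 = 4 \cdot 37 = 148$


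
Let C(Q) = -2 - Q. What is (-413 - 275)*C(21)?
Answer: 15824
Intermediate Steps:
(-413 - 275)*C(21) = (-413 - 275)*(-2 - 1*21) = -688*(-2 - 21) = -688*(-23) = 15824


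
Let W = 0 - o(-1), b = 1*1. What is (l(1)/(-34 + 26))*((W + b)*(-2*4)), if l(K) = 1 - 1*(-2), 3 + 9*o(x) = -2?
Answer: 14/3 ≈ 4.6667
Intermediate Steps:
o(x) = -5/9 (o(x) = -⅓ + (⅑)*(-2) = -⅓ - 2/9 = -5/9)
b = 1
W = 5/9 (W = 0 - 1*(-5/9) = 0 + 5/9 = 5/9 ≈ 0.55556)
l(K) = 3 (l(K) = 1 + 2 = 3)
(l(1)/(-34 + 26))*((W + b)*(-2*4)) = (3/(-34 + 26))*((5/9 + 1)*(-2*4)) = (3/(-8))*((14/9)*(-8)) = (3*(-⅛))*(-112/9) = -3/8*(-112/9) = 14/3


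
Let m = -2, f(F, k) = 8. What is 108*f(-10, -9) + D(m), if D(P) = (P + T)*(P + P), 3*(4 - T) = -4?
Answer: 2552/3 ≈ 850.67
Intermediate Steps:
T = 16/3 (T = 4 - 1/3*(-4) = 4 + 4/3 = 16/3 ≈ 5.3333)
D(P) = 2*P*(16/3 + P) (D(P) = (P + 16/3)*(P + P) = (16/3 + P)*(2*P) = 2*P*(16/3 + P))
108*f(-10, -9) + D(m) = 108*8 + (2/3)*(-2)*(16 + 3*(-2)) = 864 + (2/3)*(-2)*(16 - 6) = 864 + (2/3)*(-2)*10 = 864 - 40/3 = 2552/3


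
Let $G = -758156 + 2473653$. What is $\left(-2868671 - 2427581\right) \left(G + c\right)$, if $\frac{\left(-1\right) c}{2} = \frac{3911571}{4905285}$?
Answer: $- \frac{14855976053003090252}{1635095} \approx -9.0857 \cdot 10^{12}$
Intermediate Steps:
$c = - \frac{2607714}{1635095}$ ($c = - 2 \cdot \frac{3911571}{4905285} = - 2 \cdot 3911571 \cdot \frac{1}{4905285} = \left(-2\right) \frac{1303857}{1635095} = - \frac{2607714}{1635095} \approx -1.5948$)
$G = 1715497$
$\left(-2868671 - 2427581\right) \left(G + c\right) = \left(-2868671 - 2427581\right) \left(1715497 - \frac{2607714}{1635095}\right) = \left(-5296252\right) \frac{2804997959501}{1635095} = - \frac{14855976053003090252}{1635095}$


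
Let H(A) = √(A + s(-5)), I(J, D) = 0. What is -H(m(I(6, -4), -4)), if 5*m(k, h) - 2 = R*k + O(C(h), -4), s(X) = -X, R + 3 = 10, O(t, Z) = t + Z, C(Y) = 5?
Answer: -2*√35/5 ≈ -2.3664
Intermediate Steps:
O(t, Z) = Z + t
R = 7 (R = -3 + 10 = 7)
m(k, h) = ⅗ + 7*k/5 (m(k, h) = ⅖ + (7*k + (-4 + 5))/5 = ⅖ + (7*k + 1)/5 = ⅖ + (1 + 7*k)/5 = ⅖ + (⅕ + 7*k/5) = ⅗ + 7*k/5)
H(A) = √(5 + A) (H(A) = √(A - 1*(-5)) = √(A + 5) = √(5 + A))
-H(m(I(6, -4), -4)) = -√(5 + (⅗ + (7/5)*0)) = -√(5 + (⅗ + 0)) = -√(5 + ⅗) = -√(28/5) = -2*√35/5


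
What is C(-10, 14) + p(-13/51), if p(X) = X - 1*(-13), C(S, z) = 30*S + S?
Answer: -15160/51 ≈ -297.25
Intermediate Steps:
C(S, z) = 31*S
p(X) = 13 + X (p(X) = X + 13 = 13 + X)
C(-10, 14) + p(-13/51) = 31*(-10) + (13 - 13/51) = -310 + (13 - 13*1/51) = -310 + (13 - 13/51) = -310 + 650/51 = -15160/51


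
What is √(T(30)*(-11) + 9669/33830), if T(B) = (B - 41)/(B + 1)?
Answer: √4607248125370/1048730 ≈ 2.0467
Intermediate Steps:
T(B) = (-41 + B)/(1 + B)
√(T(30)*(-11) + 9669/33830) = √(((-41 + 30)/(1 + 30))*(-11) + 9669/33830) = √((-11/31)*(-11) + 9669*(1/33830)) = √(((1/31)*(-11))*(-11) + 9669/33830) = √(-11/31*(-11) + 9669/33830) = √(121/31 + 9669/33830) = √(4393169/1048730) = √4607248125370/1048730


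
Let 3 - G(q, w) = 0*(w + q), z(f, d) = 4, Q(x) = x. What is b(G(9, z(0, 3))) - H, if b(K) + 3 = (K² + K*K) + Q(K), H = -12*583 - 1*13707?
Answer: 20721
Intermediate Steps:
H = -20703 (H = -6996 - 13707 = -20703)
G(q, w) = 3 (G(q, w) = 3 - 0*(w + q) = 3 - 0*(q + w) = 3 - 1*0 = 3 + 0 = 3)
b(K) = -3 + K + 2*K² (b(K) = -3 + ((K² + K*K) + K) = -3 + ((K² + K²) + K) = -3 + (2*K² + K) = -3 + (K + 2*K²) = -3 + K + 2*K²)
b(G(9, z(0, 3))) - H = (-3 + 3 + 2*3²) - 1*(-20703) = (-3 + 3 + 2*9) + 20703 = (-3 + 3 + 18) + 20703 = 18 + 20703 = 20721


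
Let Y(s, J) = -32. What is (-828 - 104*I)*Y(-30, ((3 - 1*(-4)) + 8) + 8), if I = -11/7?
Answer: 148864/7 ≈ 21266.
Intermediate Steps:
I = -11/7 (I = -11*⅐ = -11/7 ≈ -1.5714)
(-828 - 104*I)*Y(-30, ((3 - 1*(-4)) + 8) + 8) = (-828 - 104*(-11/7))*(-32) = (-828 + 1144/7)*(-32) = -4652/7*(-32) = 148864/7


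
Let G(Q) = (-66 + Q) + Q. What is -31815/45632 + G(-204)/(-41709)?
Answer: -435114089/634421696 ≈ -0.68584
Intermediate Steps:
G(Q) = -66 + 2*Q
-31815/45632 + G(-204)/(-41709) = -31815/45632 + (-66 + 2*(-204))/(-41709) = -31815*1/45632 + (-66 - 408)*(-1/41709) = -31815/45632 - 474*(-1/41709) = -31815/45632 + 158/13903 = -435114089/634421696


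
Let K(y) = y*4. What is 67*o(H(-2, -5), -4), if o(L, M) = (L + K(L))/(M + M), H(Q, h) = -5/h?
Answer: -335/8 ≈ -41.875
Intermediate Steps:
K(y) = 4*y
o(L, M) = 5*L/(2*M) (o(L, M) = (L + 4*L)/(M + M) = (5*L)/((2*M)) = (5*L)*(1/(2*M)) = 5*L/(2*M))
67*o(H(-2, -5), -4) = 67*((5/2)*(-5/(-5))/(-4)) = 67*((5/2)*(-5*(-1/5))*(-1/4)) = 67*((5/2)*1*(-1/4)) = 67*(-5/8) = -335/8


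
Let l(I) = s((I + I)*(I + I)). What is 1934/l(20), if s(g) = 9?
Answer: 1934/9 ≈ 214.89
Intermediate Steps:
l(I) = 9
1934/l(20) = 1934/9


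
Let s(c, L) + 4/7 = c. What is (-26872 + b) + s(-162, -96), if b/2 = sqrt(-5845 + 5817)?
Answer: -189242/7 + 4*I*sqrt(7) ≈ -27035.0 + 10.583*I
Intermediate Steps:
s(c, L) = -4/7 + c
b = 4*I*sqrt(7) (b = 2*sqrt(-5845 + 5817) = 2*sqrt(-28) = 2*(2*I*sqrt(7)) = 4*I*sqrt(7) ≈ 10.583*I)
(-26872 + b) + s(-162, -96) = (-26872 + 4*I*sqrt(7)) + (-4/7 - 162) = (-26872 + 4*I*sqrt(7)) - 1138/7 = -189242/7 + 4*I*sqrt(7)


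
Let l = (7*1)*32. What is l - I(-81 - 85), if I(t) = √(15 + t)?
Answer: 224 - I*√151 ≈ 224.0 - 12.288*I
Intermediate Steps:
l = 224 (l = 7*32 = 224)
l - I(-81 - 85) = 224 - √(15 + (-81 - 85)) = 224 - √(15 - 166) = 224 - √(-151) = 224 - I*√151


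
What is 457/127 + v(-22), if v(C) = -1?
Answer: 330/127 ≈ 2.5984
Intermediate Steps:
457/127 + v(-22) = 457/127 - 1 = 330/127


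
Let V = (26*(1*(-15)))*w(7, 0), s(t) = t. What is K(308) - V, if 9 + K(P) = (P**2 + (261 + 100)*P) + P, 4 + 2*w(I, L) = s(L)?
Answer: 205571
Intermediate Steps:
w(I, L) = -2 + L/2
K(P) = -9 + P**2 + 362*P (K(P) = -9 + ((P**2 + (261 + 100)*P) + P) = -9 + ((P**2 + 361*P) + P) = -9 + (P**2 + 362*P) = -9 + P**2 + 362*P)
V = 780 (V = (26*(1*(-15)))*(-2 + (1/2)*0) = (26*(-15))*(-2 + 0) = -390*(-2) = 780)
K(308) - V = (-9 + 308**2 + 362*308) - 1*780 = (-9 + 94864 + 111496) - 780 = 206351 - 780 = 205571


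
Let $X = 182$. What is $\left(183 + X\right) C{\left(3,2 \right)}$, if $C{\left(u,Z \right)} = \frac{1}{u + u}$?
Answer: $\frac{365}{6} \approx 60.833$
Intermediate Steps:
$C{\left(u,Z \right)} = \frac{1}{2 u}$
$\left(183 + X\right) C{\left(3,2 \right)} = \left(183 + 182\right) \frac{1}{2 \cdot 3} = 365 \cdot \frac{1}{2} \cdot \frac{1}{3} = 365 \cdot \frac{1}{6} = \frac{365}{6}$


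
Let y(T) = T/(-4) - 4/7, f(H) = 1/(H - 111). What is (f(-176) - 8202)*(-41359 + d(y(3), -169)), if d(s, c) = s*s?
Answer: 76325490195825/225008 ≈ 3.3921e+8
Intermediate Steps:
f(H) = 1/(-111 + H)
y(T) = -4/7 - T/4 (y(T) = T*(-1/4) - 4*1/7 = -T/4 - 4/7 = -4/7 - T/4)
d(s, c) = s**2
(f(-176) - 8202)*(-41359 + d(y(3), -169)) = (1/(-111 - 176) - 8202)*(-41359 + (-4/7 - 1/4*3)**2) = (1/(-287) - 8202)*(-41359 + (-4/7 - 3/4)**2) = (-1/287 - 8202)*(-41359 + (-37/28)**2) = -2353975*(-41359 + 1369/784)/287 = -2353975/287*(-32424087/784) = 76325490195825/225008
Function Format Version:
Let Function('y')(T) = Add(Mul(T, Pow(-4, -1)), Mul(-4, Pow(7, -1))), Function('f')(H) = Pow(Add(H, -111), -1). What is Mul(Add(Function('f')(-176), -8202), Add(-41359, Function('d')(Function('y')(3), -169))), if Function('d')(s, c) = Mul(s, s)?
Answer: Rational(76325490195825, 225008) ≈ 3.3921e+8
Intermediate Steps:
Function('f')(H) = Pow(Add(-111, H), -1)
Function('y')(T) = Add(Rational(-4, 7), Mul(Rational(-1, 4), T)) (Function('y')(T) = Add(Mul(T, Rational(-1, 4)), Mul(-4, Rational(1, 7))) = Add(Mul(Rational(-1, 4), T), Rational(-4, 7)) = Add(Rational(-4, 7), Mul(Rational(-1, 4), T)))
Function('d')(s, c) = Pow(s, 2)
Mul(Add(Function('f')(-176), -8202), Add(-41359, Function('d')(Function('y')(3), -169))) = Mul(Add(Pow(Add(-111, -176), -1), -8202), Add(-41359, Pow(Add(Rational(-4, 7), Mul(Rational(-1, 4), 3)), 2))) = Mul(Add(Pow(-287, -1), -8202), Add(-41359, Pow(Add(Rational(-4, 7), Rational(-3, 4)), 2))) = Mul(Add(Rational(-1, 287), -8202), Add(-41359, Pow(Rational(-37, 28), 2))) = Mul(Rational(-2353975, 287), Add(-41359, Rational(1369, 784))) = Mul(Rational(-2353975, 287), Rational(-32424087, 784)) = Rational(76325490195825, 225008)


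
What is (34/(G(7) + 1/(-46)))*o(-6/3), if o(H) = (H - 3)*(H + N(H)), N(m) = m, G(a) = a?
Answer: 31280/321 ≈ 97.445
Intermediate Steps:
o(H) = 2*H*(-3 + H) (o(H) = (H - 3)*(H + H) = (-3 + H)*(2*H) = 2*H*(-3 + H))
(34/(G(7) + 1/(-46)))*o(-6/3) = (34/(7 + 1/(-46)))*(2*(-6/3)*(-3 - 6/3)) = (34/(7 - 1/46))*(2*(-6*1/3)*(-3 - 6*1/3)) = (34/(321/46))*(2*(-2)*(-3 - 2)) = (34*(46/321))*(2*(-2)*(-5)) = (1564/321)*20 = 31280/321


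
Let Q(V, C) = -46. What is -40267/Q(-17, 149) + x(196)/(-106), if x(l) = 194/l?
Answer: 209144567/238924 ≈ 875.36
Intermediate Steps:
-40267/Q(-17, 149) + x(196)/(-106) = -40267/(-46) + (194/196)/(-106) = -40267*(-1/46) + (194*(1/196))*(-1/106) = 40267/46 + (97/98)*(-1/106) = 40267/46 - 97/10388 = 209144567/238924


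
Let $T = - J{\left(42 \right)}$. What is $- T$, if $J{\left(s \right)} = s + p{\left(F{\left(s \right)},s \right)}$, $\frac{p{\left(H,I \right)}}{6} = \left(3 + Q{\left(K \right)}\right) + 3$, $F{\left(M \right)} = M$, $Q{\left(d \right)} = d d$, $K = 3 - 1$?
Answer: $102$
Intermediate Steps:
$K = 2$
$Q{\left(d \right)} = d^{2}$
$p{\left(H,I \right)} = 60$ ($p{\left(H,I \right)} = 6 \left(\left(3 + 2^{2}\right) + 3\right) = 6 \left(\left(3 + 4\right) + 3\right) = 6 \left(7 + 3\right) = 6 \cdot 10 = 60$)
$J{\left(s \right)} = 60 + s$ ($J{\left(s \right)} = s + 60 = 60 + s$)
$T = -102$ ($T = - (60 + 42) = \left(-1\right) 102 = -102$)
$- T = \left(-1\right) \left(-102\right) = 102$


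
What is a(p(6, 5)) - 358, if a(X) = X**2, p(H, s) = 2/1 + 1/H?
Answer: -12719/36 ≈ -353.31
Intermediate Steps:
p(H, s) = 2 + 1/H (p(H, s) = 2*1 + 1/H = 2 + 1/H)
a(p(6, 5)) - 358 = (2 + 1/6)**2 - 358 = (13/6)**2 - 358 = 169/36 - 358 = -12719/36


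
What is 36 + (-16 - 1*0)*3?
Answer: -12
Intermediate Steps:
36 + (-16 - 1*0)*3 = 36 + (-16 + 0)*3 = 36 - 16*3 = 36 - 48 = -12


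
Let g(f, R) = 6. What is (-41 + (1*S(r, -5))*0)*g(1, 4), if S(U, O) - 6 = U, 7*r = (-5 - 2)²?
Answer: -246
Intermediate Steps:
r = 7 (r = (-5 - 2)²/7 = (⅐)*(-7)² = (⅐)*49 = 7)
S(U, O) = 6 + U
(-41 + (1*S(r, -5))*0)*g(1, 4) = (-41 + (1*(6 + 7))*0)*6 = (-41 + (1*13)*0)*6 = (-41 + 13*0)*6 = (-41 + 0)*6 = -41*6 = -246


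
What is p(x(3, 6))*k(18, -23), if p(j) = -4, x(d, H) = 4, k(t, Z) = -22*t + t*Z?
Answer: 3240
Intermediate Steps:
k(t, Z) = -22*t + Z*t
p(x(3, 6))*k(18, -23) = -72*(-22 - 23) = -72*(-45) = -4*(-810) = 3240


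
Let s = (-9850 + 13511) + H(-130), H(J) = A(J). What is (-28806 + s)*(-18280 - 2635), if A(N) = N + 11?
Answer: 528396560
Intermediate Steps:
A(N) = 11 + N
H(J) = 11 + J
s = 3542 (s = (-9850 + 13511) + (11 - 130) = 3661 - 119 = 3542)
(-28806 + s)*(-18280 - 2635) = (-28806 + 3542)*(-18280 - 2635) = -25264*(-20915) = 528396560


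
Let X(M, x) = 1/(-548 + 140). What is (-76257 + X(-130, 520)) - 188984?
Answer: -108218329/408 ≈ -2.6524e+5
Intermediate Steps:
X(M, x) = -1/408 (X(M, x) = 1/(-408) = -1/408)
(-76257 + X(-130, 520)) - 188984 = (-76257 - 1/408) - 188984 = -31112857/408 - 188984 = -108218329/408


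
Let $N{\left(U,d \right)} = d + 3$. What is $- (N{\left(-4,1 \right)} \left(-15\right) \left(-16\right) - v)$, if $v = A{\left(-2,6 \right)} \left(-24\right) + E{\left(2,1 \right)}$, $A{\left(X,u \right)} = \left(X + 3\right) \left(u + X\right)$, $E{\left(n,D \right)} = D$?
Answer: $-1055$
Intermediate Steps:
$N{\left(U,d \right)} = 3 + d$
$A{\left(X,u \right)} = \left(3 + X\right) \left(X + u\right)$
$v = -95$ ($v = \left(\left(-2\right)^{2} + 3 \left(-2\right) + 3 \cdot 6 - 12\right) \left(-24\right) + 1 = \left(4 - 6 + 18 - 12\right) \left(-24\right) + 1 = 4 \left(-24\right) + 1 = -96 + 1 = -95$)
$- (N{\left(-4,1 \right)} \left(-15\right) \left(-16\right) - v) = - (\left(3 + 1\right) \left(-15\right) \left(-16\right) - -95) = - (4 \left(-15\right) \left(-16\right) + 95) = - (\left(-60\right) \left(-16\right) + 95) = - (960 + 95) = \left(-1\right) 1055 = -1055$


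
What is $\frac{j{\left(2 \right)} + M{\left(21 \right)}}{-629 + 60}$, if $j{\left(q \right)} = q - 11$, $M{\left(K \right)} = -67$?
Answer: $\frac{76}{569} \approx 0.13357$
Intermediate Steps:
$j{\left(q \right)} = -11 + q$ ($j{\left(q \right)} = q - 11 = -11 + q$)
$\frac{j{\left(2 \right)} + M{\left(21 \right)}}{-629 + 60} = \frac{\left(-11 + 2\right) - 67}{-629 + 60} = \frac{-9 - 67}{-569} = \left(-76\right) \left(- \frac{1}{569}\right) = \frac{76}{569}$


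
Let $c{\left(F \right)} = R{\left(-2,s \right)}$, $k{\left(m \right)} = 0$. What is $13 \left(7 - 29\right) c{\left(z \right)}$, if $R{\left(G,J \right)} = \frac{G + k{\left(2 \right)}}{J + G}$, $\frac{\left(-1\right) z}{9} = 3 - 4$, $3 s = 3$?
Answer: $-572$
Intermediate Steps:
$s = 1$ ($s = \frac{1}{3} \cdot 3 = 1$)
$z = 9$ ($z = - 9 \left(3 - 4\right) = \left(-9\right) \left(-1\right) = 9$)
$R{\left(G,J \right)} = \frac{G}{G + J}$ ($R{\left(G,J \right)} = \frac{G + 0}{J + G} = \frac{G}{G + J}$)
$c{\left(F \right)} = 2$ ($c{\left(F \right)} = - \frac{2}{-2 + 1} = - \frac{2}{-1} = \left(-2\right) \left(-1\right) = 2$)
$13 \left(7 - 29\right) c{\left(z \right)} = 13 \left(7 - 29\right) 2 = 13 \left(-22\right) 2 = \left(-286\right) 2 = -572$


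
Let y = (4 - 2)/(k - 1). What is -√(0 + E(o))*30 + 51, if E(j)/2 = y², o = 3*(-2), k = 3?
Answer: 51 - 30*√2 ≈ 8.5736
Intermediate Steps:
o = -6
y = 1 (y = (4 - 2)/(3 - 1) = 2/2 = 2*(½) = 1)
E(j) = 2 (E(j) = 2*1² = 2*1 = 2)
-√(0 + E(o))*30 + 51 = -√(0 + 2)*30 + 51 = -√2*30 + 51 = -30*√2 + 51 = 51 - 30*√2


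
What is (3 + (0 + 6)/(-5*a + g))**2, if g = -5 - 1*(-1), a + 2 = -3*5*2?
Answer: 6241/676 ≈ 9.2323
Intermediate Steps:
a = -32 (a = -2 - 3*5*2 = -2 - 15*2 = -2 - 30 = -32)
g = -4 (g = -5 + 1 = -4)
(3 + (0 + 6)/(-5*a + g))**2 = (3 + (0 + 6)/(-5*(-32) - 4))**2 = (3 + 6/(160 - 4))**2 = (3 + 6/156)**2 = (3 + 6*(1/156))**2 = (3 + 1/26)**2 = (79/26)**2 = 6241/676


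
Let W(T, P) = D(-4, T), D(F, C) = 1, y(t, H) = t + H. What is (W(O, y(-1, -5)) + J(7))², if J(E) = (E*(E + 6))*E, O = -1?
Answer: 407044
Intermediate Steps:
y(t, H) = H + t
W(T, P) = 1
J(E) = E²*(6 + E) (J(E) = (E*(6 + E))*E = E²*(6 + E))
(W(O, y(-1, -5)) + J(7))² = (1 + 7²*(6 + 7))² = (1 + 49*13)² = (1 + 637)² = 638² = 407044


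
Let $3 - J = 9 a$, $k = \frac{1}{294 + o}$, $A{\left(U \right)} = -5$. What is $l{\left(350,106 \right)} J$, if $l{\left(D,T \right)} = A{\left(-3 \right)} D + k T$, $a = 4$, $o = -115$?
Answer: $\frac{10333752}{179} \approx 57730.0$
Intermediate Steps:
$k = \frac{1}{179}$ ($k = \frac{1}{294 - 115} = \frac{1}{179} \approx 0.0055866$)
$l{\left(D,T \right)} = - 5 D + \frac{T}{179}$
$J = -33$ ($J = 3 - 9 \cdot 4 = 3 - 36 = -33$)
$l{\left(350,106 \right)} J = \left(\left(-5\right) 350 + \frac{1}{179} \cdot 106\right) \left(-33\right) = \left(-1750 + \frac{106}{179}\right) \left(-33\right) = \left(- \frac{313144}{179}\right) \left(-33\right) = \frac{10333752}{179}$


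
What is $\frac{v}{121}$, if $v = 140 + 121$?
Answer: $\frac{261}{121} \approx 2.157$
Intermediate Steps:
$v = 261$
$\frac{v}{121} = \frac{1}{121} \cdot 261 = \frac{261}{121}$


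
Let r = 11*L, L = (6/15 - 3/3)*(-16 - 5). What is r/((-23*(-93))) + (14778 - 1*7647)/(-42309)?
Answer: -5216212/50277195 ≈ -0.10375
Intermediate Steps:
L = 63/5 (L = (6*(1/15) - 3*⅓)*(-21) = (⅖ - 1)*(-21) = -⅗*(-21) = 63/5 ≈ 12.600)
r = 693/5 (r = 11*(63/5) = 693/5 ≈ 138.60)
r/((-23*(-93))) + (14778 - 1*7647)/(-42309) = 693/(5*((-23*(-93)))) + (14778 - 1*7647)/(-42309) = (693/5)/2139 + (14778 - 7647)*(-1/42309) = (693/5)*(1/2139) + 7131*(-1/42309) = 231/3565 - 2377/14103 = -5216212/50277195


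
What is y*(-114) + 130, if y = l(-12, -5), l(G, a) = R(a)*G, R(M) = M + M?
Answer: -13550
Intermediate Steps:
R(M) = 2*M
l(G, a) = 2*G*a (l(G, a) = (2*a)*G = 2*G*a)
y = 120 (y = 2*(-12)*(-5) = 120)
y*(-114) + 130 = 120*(-114) + 130 = -13680 + 130 = -13550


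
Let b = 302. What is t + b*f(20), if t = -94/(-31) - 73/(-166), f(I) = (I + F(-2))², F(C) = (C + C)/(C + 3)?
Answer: 397865419/5146 ≈ 77316.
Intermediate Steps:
F(C) = 2*C/(3 + C) (F(C) = (2*C)/(3 + C) = 2*C/(3 + C))
f(I) = (-4 + I)² (f(I) = (I + 2*(-2)/(3 - 2))² = (I + 2*(-2)/1)² = (I + 2*(-2)*1)² = (I - 4)² = (-4 + I)²)
t = 17867/5146 (t = -94*(-1/31) - 73*(-1/166) = 94/31 + 73/166 = 17867/5146 ≈ 3.4720)
t + b*f(20) = 17867/5146 + 302*(-4 + 20)² = 17867/5146 + 302*16² = 17867/5146 + 302*256 = 17867/5146 + 77312 = 397865419/5146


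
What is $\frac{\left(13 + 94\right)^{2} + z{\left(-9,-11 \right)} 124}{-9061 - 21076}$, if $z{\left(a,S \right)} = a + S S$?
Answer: $- \frac{25337}{30137} \approx -0.84073$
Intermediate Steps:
$z{\left(a,S \right)} = a + S^{2}$
$\frac{\left(13 + 94\right)^{2} + z{\left(-9,-11 \right)} 124}{-9061 - 21076} = \frac{\left(13 + 94\right)^{2} + \left(-9 + \left(-11\right)^{2}\right) 124}{-9061 - 21076} = \frac{107^{2} + \left(-9 + 121\right) 124}{-30137} = \left(11449 + 112 \cdot 124\right) \left(- \frac{1}{30137}\right) = \left(11449 + 13888\right) \left(- \frac{1}{30137}\right) = 25337 \left(- \frac{1}{30137}\right) = - \frac{25337}{30137}$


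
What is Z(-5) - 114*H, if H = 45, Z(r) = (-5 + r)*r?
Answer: -5080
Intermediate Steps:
Z(r) = r*(-5 + r)
Z(-5) - 114*H = -5*(-5 - 5) - 114*45 = -5*(-10) - 5130 = 50 - 5130 = -5080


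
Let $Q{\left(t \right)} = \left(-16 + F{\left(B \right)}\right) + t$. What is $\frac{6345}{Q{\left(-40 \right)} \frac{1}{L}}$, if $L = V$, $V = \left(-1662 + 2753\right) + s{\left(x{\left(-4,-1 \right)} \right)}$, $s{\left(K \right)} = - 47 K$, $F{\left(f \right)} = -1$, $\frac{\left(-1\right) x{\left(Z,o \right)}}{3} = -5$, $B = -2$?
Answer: $- \frac{816390}{19} \approx -42968.0$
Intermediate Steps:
$x{\left(Z,o \right)} = 15$ ($x{\left(Z,o \right)} = \left(-3\right) \left(-5\right) = 15$)
$Q{\left(t \right)} = -17 + t$ ($Q{\left(t \right)} = \left(-16 - 1\right) + t = -17 + t$)
$V = 386$ ($V = \left(-1662 + 2753\right) - 705 = 1091 - 705 = 386$)
$L = 386$
$\frac{6345}{Q{\left(-40 \right)} \frac{1}{L}} = \frac{6345}{\left(-17 - 40\right) \frac{1}{386}} = \frac{6345}{\left(-57\right) \frac{1}{386}} = \frac{6345}{- \frac{57}{386}} = 6345 \left(- \frac{386}{57}\right) = - \frac{816390}{19}$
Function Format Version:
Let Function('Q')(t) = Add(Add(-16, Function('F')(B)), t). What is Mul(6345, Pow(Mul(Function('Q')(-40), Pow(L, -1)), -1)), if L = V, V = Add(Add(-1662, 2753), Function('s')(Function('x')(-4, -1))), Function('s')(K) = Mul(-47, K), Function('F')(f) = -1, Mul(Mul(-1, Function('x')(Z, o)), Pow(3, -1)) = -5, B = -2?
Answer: Rational(-816390, 19) ≈ -42968.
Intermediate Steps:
Function('x')(Z, o) = 15 (Function('x')(Z, o) = Mul(-3, -5) = 15)
Function('Q')(t) = Add(-17, t) (Function('Q')(t) = Add(Add(-16, -1), t) = Add(-17, t))
V = 386 (V = Add(Add(-1662, 2753), Mul(-47, 15)) = Add(1091, -705) = 386)
L = 386
Mul(6345, Pow(Mul(Function('Q')(-40), Pow(L, -1)), -1)) = Mul(6345, Pow(Mul(Add(-17, -40), Pow(386, -1)), -1)) = Mul(6345, Pow(Mul(-57, Rational(1, 386)), -1)) = Mul(6345, Pow(Rational(-57, 386), -1)) = Mul(6345, Rational(-386, 57)) = Rational(-816390, 19)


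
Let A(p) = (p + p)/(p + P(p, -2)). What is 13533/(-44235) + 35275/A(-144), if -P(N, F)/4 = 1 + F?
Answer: 6068073611/353880 ≈ 17147.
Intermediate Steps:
P(N, F) = -4 - 4*F (P(N, F) = -4*(1 + F) = -4 - 4*F)
A(p) = 2*p/(4 + p) (A(p) = (p + p)/(p + (-4 - 4*(-2))) = (2*p)/(p + (-4 + 8)) = (2*p)/(p + 4) = (2*p)/(4 + p) = 2*p/(4 + p))
13533/(-44235) + 35275/A(-144) = 13533/(-44235) + 35275/((2*(-144)/(4 - 144))) = 13533*(-1/44235) + 35275/((2*(-144)/(-140))) = -4511/14745 + 35275/((2*(-144)*(-1/140))) = -4511/14745 + 35275/(72/35) = -4511/14745 + 35275*(35/72) = -4511/14745 + 1234625/72 = 6068073611/353880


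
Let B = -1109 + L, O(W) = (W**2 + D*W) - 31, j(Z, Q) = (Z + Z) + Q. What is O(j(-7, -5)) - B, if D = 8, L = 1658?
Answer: -371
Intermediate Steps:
j(Z, Q) = Q + 2*Z (j(Z, Q) = 2*Z + Q = Q + 2*Z)
O(W) = -31 + W**2 + 8*W (O(W) = (W**2 + 8*W) - 31 = -31 + W**2 + 8*W)
B = 549 (B = -1109 + 1658 = 549)
O(j(-7, -5)) - B = (-31 + (-5 + 2*(-7))**2 + 8*(-5 + 2*(-7))) - 1*549 = (-31 + (-5 - 14)**2 + 8*(-5 - 14)) - 549 = (-31 + (-19)**2 + 8*(-19)) - 549 = (-31 + 361 - 152) - 549 = 178 - 549 = -371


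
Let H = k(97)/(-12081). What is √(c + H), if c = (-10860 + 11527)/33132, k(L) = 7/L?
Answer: √93637288918134445/2156998118 ≈ 0.14186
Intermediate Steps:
H = -7/1171857 (H = (7/97)/(-12081) = (7*(1/97))*(-1/12081) = (7/97)*(-1/12081) = -7/1171857 ≈ -5.9734e-6)
c = 667/33132 (c = 667*(1/33132) = 667/33132 ≈ 0.020132)
√(c + H) = √(667/33132 - 7/1171857) = √(86821855/4313996236) = √93637288918134445/2156998118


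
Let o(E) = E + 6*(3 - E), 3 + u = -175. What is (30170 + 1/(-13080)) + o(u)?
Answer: 406500239/13080 ≈ 31078.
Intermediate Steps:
u = -178 (u = -3 - 175 = -178)
o(E) = 18 - 5*E (o(E) = E + (18 - 6*E) = 18 - 5*E)
(30170 + 1/(-13080)) + o(u) = (30170 + 1/(-13080)) + (18 - 5*(-178)) = (30170 - 1/13080) + (18 + 890) = 394623599/13080 + 908 = 406500239/13080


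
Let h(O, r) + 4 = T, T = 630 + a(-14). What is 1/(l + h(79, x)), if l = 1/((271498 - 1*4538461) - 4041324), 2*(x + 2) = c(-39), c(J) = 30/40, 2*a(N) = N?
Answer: 8308287/5142829652 ≈ 0.0016155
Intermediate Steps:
a(N) = N/2
c(J) = ¾ (c(J) = 30*(1/40) = ¾)
T = 623 (T = 630 + (½)*(-14) = 630 - 7 = 623)
x = -13/8 (x = -2 + (½)*(¾) = -2 + 3/8 = -13/8 ≈ -1.6250)
h(O, r) = 619 (h(O, r) = -4 + 623 = 619)
l = -1/8308287 (l = 1/((271498 - 4538461) - 4041324) = 1/(-4266963 - 4041324) = 1/(-8308287) = -1/8308287 ≈ -1.2036e-7)
1/(l + h(79, x)) = 1/(-1/8308287 + 619) = 1/(5142829652/8308287) = 8308287/5142829652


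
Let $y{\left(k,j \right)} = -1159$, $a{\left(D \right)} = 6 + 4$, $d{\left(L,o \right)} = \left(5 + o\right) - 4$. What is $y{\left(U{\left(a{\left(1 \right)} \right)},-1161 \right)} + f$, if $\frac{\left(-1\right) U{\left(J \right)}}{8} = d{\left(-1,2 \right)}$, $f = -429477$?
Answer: $-430636$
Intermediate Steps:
$d{\left(L,o \right)} = 1 + o$
$a{\left(D \right)} = 10$
$U{\left(J \right)} = -24$ ($U{\left(J \right)} = - 8 \left(1 + 2\right) = \left(-8\right) 3 = -24$)
$y{\left(U{\left(a{\left(1 \right)} \right)},-1161 \right)} + f = -1159 - 429477 = -430636$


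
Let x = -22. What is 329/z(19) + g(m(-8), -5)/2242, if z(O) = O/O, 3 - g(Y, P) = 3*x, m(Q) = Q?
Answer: 737687/2242 ≈ 329.03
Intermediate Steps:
g(Y, P) = 69 (g(Y, P) = 3 - 3*(-22) = 3 - 1*(-66) = 3 + 66 = 69)
z(O) = 1
329/z(19) + g(m(-8), -5)/2242 = 329/1 + 69/2242 = 329*1 + 69*(1/2242) = 329 + 69/2242 = 737687/2242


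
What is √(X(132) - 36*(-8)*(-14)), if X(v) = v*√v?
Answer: 2*√(-1008 + 66*√33) ≈ 50.154*I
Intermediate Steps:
X(v) = v^(3/2)
√(X(132) - 36*(-8)*(-14)) = √(132^(3/2) - 36*(-8)*(-14)) = √(264*√33 + 288*(-14)) = √(264*√33 - 4032) = √(-4032 + 264*√33)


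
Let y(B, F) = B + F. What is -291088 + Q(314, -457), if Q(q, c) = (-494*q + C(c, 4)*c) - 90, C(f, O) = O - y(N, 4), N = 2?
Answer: -445380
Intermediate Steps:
C(f, O) = -6 + O (C(f, O) = O - (2 + 4) = O - 1*6 = O - 6 = -6 + O)
Q(q, c) = -90 - 494*q - 2*c (Q(q, c) = (-494*q + (-6 + 4)*c) - 90 = (-494*q - 2*c) - 90 = -90 - 494*q - 2*c)
-291088 + Q(314, -457) = -291088 + (-90 - 494*314 - 2*(-457)) = -291088 + (-90 - 155116 + 914) = -291088 - 154292 = -445380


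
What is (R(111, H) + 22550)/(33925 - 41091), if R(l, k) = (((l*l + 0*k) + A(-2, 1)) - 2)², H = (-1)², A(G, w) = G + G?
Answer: -151681775/7166 ≈ -21167.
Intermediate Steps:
A(G, w) = 2*G
H = 1
R(l, k) = (-6 + l²)² (R(l, k) = (((l*l + 0*k) + 2*(-2)) - 2)² = (((l² + 0) - 4) - 2)² = ((l² - 4) - 2)² = ((-4 + l²) - 2)² = (-6 + l²)²)
(R(111, H) + 22550)/(33925 - 41091) = ((-6 + 111²)² + 22550)/(33925 - 41091) = ((-6 + 12321)² + 22550)/(-7166) = (12315² + 22550)*(-1/7166) = (151659225 + 22550)*(-1/7166) = 151681775*(-1/7166) = -151681775/7166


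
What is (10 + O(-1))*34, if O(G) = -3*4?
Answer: -68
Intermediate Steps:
O(G) = -12
(10 + O(-1))*34 = (10 - 12)*34 = -2*34 = -68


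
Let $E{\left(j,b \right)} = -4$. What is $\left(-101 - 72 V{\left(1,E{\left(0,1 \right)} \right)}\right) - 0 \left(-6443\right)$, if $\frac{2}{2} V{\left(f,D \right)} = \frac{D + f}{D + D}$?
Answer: $-128$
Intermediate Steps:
$V{\left(f,D \right)} = \frac{D + f}{2 D}$ ($V{\left(f,D \right)} = \frac{D + f}{D + D} = \frac{D + f}{2 D}$)
$\left(-101 - 72 V{\left(1,E{\left(0,1 \right)} \right)}\right) - 0 \left(-6443\right) = \left(-101 - 72 \frac{-4 + 1}{2 \left(-4\right)}\right) - 0 \left(-6443\right) = \left(-101 - 72 \cdot \frac{1}{2} \left(- \frac{1}{4}\right) \left(-3\right)\right) - 0 = \left(-101 - 27\right) + 0 = -128 + 0 = -128$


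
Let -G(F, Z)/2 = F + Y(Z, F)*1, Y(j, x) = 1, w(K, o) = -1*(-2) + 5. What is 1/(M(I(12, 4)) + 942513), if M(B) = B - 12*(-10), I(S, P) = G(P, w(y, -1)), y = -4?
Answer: 1/942623 ≈ 1.0609e-6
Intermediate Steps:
w(K, o) = 7 (w(K, o) = 2 + 5 = 7)
G(F, Z) = -2 - 2*F (G(F, Z) = -2*(F + 1*1) = -2*(F + 1) = -2*(1 + F) = -2 - 2*F)
I(S, P) = -2 - 2*P
M(B) = 120 + B (M(B) = B + 120 = 120 + B)
1/(M(I(12, 4)) + 942513) = 1/((120 + (-2 - 2*4)) + 942513) = 1/((120 + (-2 - 8)) + 942513) = 1/((120 - 10) + 942513) = 1/(110 + 942513) = 1/942623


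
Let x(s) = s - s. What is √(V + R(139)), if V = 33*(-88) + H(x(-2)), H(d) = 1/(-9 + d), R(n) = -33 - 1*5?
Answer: I*√26479/3 ≈ 54.241*I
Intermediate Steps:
x(s) = 0
R(n) = -38 (R(n) = -33 - 5 = -38)
V = -26137/9 (V = 33*(-88) + 1/(-9 + 0) = -2904 + 1/(-9) = -2904 - ⅑ = -26137/9 ≈ -2904.1)
√(V + R(139)) = √(-26137/9 - 38) = √(-26479/9) = I*√26479/3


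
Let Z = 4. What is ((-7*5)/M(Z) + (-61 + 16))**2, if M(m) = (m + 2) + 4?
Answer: 9409/4 ≈ 2352.3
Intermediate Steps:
M(m) = 6 + m (M(m) = (2 + m) + 4 = 6 + m)
((-7*5)/M(Z) + (-61 + 16))**2 = ((-7*5)/(6 + 4) + (-61 + 16))**2 = (-35/10 - 45)**2 = (-35*1/10 - 45)**2 = (-7/2 - 45)**2 = (-97/2)**2 = 9409/4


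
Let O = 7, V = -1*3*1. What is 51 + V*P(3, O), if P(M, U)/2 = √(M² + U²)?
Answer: 51 - 6*√58 ≈ 5.3054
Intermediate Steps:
V = -3 (V = -3*1 = -3)
P(M, U) = 2*√(M² + U²)
51 + V*P(3, O) = 51 - 6*√(3² + 7²) = 51 - 6*√(9 + 49) = 51 - 6*√58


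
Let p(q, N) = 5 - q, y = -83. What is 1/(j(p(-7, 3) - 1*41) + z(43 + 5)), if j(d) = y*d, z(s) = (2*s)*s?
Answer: 1/7015 ≈ 0.00014255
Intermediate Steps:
z(s) = 2*s²
j(d) = -83*d
1/(j(p(-7, 3) - 1*41) + z(43 + 5)) = 1/(-83*((5 - 1*(-7)) - 1*41) + 2*(43 + 5)²) = 1/(-83*((5 + 7) - 41) + 2*48²) = 1/(-83*(12 - 41) + 2*2304) = 1/(-83*(-29) + 4608) = 1/(2407 + 4608) = 1/7015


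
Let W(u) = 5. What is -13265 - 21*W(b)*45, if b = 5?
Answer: -17990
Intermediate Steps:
-13265 - 21*W(b)*45 = -13265 - 21*5*45 = -13265 - 105*45 = -13265 - 4725 = -17990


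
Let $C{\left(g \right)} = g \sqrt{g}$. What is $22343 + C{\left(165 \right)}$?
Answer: $22343 + 165 \sqrt{165} \approx 24462.0$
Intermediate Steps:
$C{\left(g \right)} = g^{\frac{3}{2}}$
$22343 + C{\left(165 \right)} = 22343 + 165^{\frac{3}{2}} = 22343 + 165 \sqrt{165}$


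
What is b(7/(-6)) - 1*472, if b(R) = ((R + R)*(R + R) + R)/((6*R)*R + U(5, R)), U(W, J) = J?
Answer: -8485/18 ≈ -471.39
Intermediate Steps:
b(R) = (R + 4*R²)/(R + 6*R²) (b(R) = ((R + R)*(R + R) + R)/((6*R)*R + R) = ((2*R)*(2*R) + R)/(6*R² + R) = (4*R² + R)/(R + 6*R²) = (R + 4*R²)/(R + 6*R²))
b(7/(-6)) - 1*472 = (1 + 4*(7/(-6)))/(1 + 6*(7/(-6))) - 1*472 = (1 + 4*(7*(-⅙)))/(1 + 6*(7*(-⅙))) - 472 = (1 + 4*(-7/6))/(1 + 6*(-7/6)) - 472 = (1 - 14/3)/(1 - 7) - 472 = -11/3/(-6) - 472 = -⅙*(-11/3) - 472 = 11/18 - 472 = -8485/18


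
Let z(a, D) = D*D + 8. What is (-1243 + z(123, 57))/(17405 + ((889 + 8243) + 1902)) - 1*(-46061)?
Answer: 1309930793/28439 ≈ 46061.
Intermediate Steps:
z(a, D) = 8 + D² (z(a, D) = D² + 8 = 8 + D²)
(-1243 + z(123, 57))/(17405 + ((889 + 8243) + 1902)) - 1*(-46061) = (-1243 + (8 + 57²))/(17405 + ((889 + 8243) + 1902)) - 1*(-46061) = (-1243 + (8 + 3249))/(17405 + (9132 + 1902)) + 46061 = (-1243 + 3257)/(17405 + 11034) + 46061 = 2014/28439 + 46061 = 1309930793/28439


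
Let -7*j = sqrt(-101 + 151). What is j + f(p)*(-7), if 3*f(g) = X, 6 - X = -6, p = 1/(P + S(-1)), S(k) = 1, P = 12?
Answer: -28 - 5*sqrt(2)/7 ≈ -29.010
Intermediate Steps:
j = -5*sqrt(2)/7 (j = -sqrt(-101 + 151)/7 = -5*sqrt(2)/7 ≈ -1.0102)
p = 1/13 (p = 1/(12 + 1) = 1/13 ≈ 0.076923)
X = 12 (X = 6 - 1*(-6) = 6 + 6 = 12)
f(g) = 4 (f(g) = (1/3)*12 = 4)
j + f(p)*(-7) = -5*sqrt(2)/7 + 4*(-7) = -5*sqrt(2)/7 - 28 = -28 - 5*sqrt(2)/7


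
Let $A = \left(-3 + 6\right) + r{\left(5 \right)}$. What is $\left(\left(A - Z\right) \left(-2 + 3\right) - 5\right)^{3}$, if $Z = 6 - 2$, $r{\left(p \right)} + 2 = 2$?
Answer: $-216$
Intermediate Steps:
$r{\left(p \right)} = 0$ ($r{\left(p \right)} = -2 + 2 = 0$)
$Z = 4$
$A = 3$ ($A = \left(-3 + 6\right) + 0 = 3 + 0 = 3$)
$\left(\left(A - Z\right) \left(-2 + 3\right) - 5\right)^{3} = \left(\left(3 - 4\right) \left(-2 + 3\right) - 5\right)^{3} = \left(\left(3 - 4\right) 1 - 5\right)^{3} = \left(\left(-1\right) 1 - 5\right)^{3} = \left(-1 - 5\right)^{3} = \left(-6\right)^{3} = -216$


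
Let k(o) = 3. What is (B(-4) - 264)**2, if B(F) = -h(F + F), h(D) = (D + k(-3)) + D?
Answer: 63001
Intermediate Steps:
h(D) = 3 + 2*D (h(D) = (D + 3) + D = (3 + D) + D = 3 + 2*D)
B(F) = -3 - 4*F (B(F) = -(3 + 2*(F + F)) = -(3 + 2*(2*F)) = -(3 + 4*F) = -3 - 4*F)
(B(-4) - 264)**2 = ((-3 - 4*(-4)) - 264)**2 = ((-3 + 16) - 264)**2 = (13 - 264)**2 = (-251)**2 = 63001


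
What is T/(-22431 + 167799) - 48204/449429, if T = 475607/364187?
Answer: -2551760759296061/23793281728649064 ≈ -0.10725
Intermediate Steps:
T = 475607/364187 (T = 475607*(1/364187) = 475607/364187 ≈ 1.3059)
T/(-22431 + 167799) - 48204/449429 = 475607/(364187*(-22431 + 167799)) - 48204/449429 = (475607/364187)/145368 - 48204*1/449429 = (475607/364187)*(1/145368) - 48204/449429 = 475607/52941135816 - 48204/449429 = -2551760759296061/23793281728649064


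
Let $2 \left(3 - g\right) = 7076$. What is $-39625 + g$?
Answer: $-43160$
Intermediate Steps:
$g = -3535$ ($g = 3 - 3538 = -3535$)
$-39625 + g = -39625 - 3535 = -43160$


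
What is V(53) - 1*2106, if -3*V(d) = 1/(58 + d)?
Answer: -701299/333 ≈ -2106.0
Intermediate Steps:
V(d) = -1/(3*(58 + d))
V(53) - 1*2106 = -1/(174 + 3*53) - 1*2106 = -1/(174 + 159) - 2106 = -1/333 - 2106 = -701299/333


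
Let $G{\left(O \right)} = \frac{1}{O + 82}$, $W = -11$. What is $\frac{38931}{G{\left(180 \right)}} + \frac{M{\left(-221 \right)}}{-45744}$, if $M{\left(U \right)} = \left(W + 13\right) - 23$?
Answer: $\frac{155528410663}{15248} \approx 1.02 \cdot 10^{7}$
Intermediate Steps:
$M{\left(U \right)} = -21$ ($M{\left(U \right)} = \left(-11 + 13\right) - 23 = 2 - 23 = -21$)
$G{\left(O \right)} = \frac{1}{82 + O}$
$\frac{38931}{G{\left(180 \right)}} + \frac{M{\left(-221 \right)}}{-45744} = \frac{38931}{\frac{1}{82 + 180}} - \frac{21}{-45744} = \frac{38931}{\frac{1}{262}} - - \frac{7}{15248} = 38931 \frac{1}{\frac{1}{262}} + \frac{7}{15248} = 38931 \cdot 262 + \frac{7}{15248} = 10199922 + \frac{7}{15248} = \frac{155528410663}{15248}$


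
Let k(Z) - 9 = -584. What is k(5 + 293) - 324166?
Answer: -324741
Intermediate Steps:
k(Z) = -575 (k(Z) = 9 - 584 = -575)
k(5 + 293) - 324166 = -575 - 324166 = -324741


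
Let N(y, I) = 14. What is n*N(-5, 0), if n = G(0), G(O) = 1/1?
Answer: 14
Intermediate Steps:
G(O) = 1
n = 1
n*N(-5, 0) = 1*14 = 14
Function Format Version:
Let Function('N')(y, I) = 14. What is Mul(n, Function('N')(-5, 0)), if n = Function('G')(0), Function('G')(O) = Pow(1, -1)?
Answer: 14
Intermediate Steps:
Function('G')(O) = 1
n = 1
Mul(n, Function('N')(-5, 0)) = Mul(1, 14) = 14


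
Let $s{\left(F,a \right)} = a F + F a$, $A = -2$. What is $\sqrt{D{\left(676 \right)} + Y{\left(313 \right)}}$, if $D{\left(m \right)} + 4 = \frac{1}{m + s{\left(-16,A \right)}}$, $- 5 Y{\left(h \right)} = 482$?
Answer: $\frac{3 i \sqrt{61087}}{74} \approx 10.02 i$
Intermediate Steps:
$s{\left(F,a \right)} = 2 F a$ ($s{\left(F,a \right)} = F a + F a = 2 F a$)
$Y{\left(h \right)} = - \frac{482}{5}$ ($Y{\left(h \right)} = \left(- \frac{1}{5}\right) 482 = - \frac{482}{5}$)
$D{\left(m \right)} = -4 + \frac{1}{64 + m}$ ($D{\left(m \right)} = -4 + \frac{1}{m + 2 \left(-16\right) \left(-2\right)} = -4 + \frac{1}{m + 64} = -4 + \frac{1}{64 + m}$)
$\sqrt{D{\left(676 \right)} + Y{\left(313 \right)}} = \sqrt{\frac{-255 - 2704}{64 + 676} - \frac{482}{5}} = \sqrt{\frac{-255 - 2704}{740} - \frac{482}{5}} = \sqrt{\frac{1}{740} \left(-2959\right) - \frac{482}{5}} = \sqrt{- \frac{2959}{740} - \frac{482}{5}} = \sqrt{- \frac{14859}{148}} = \frac{3 i \sqrt{61087}}{74}$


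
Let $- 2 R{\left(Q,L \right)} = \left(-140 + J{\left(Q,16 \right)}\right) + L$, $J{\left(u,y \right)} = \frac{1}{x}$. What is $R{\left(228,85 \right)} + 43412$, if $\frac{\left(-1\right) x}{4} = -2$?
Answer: $\frac{695031}{16} \approx 43439.0$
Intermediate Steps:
$x = 8$ ($x = \left(-4\right) \left(-2\right) = 8$)
$J{\left(u,y \right)} = \frac{1}{8}$
$R{\left(Q,L \right)} = \frac{1119}{16} - \frac{L}{2}$ ($R{\left(Q,L \right)} = - \frac{\left(-140 + \frac{1}{8}\right) + L}{2} = - \frac{- \frac{1119}{8} + L}{2} = \frac{1119}{16} - \frac{L}{2}$)
$R{\left(228,85 \right)} + 43412 = \left(\frac{1119}{16} - \frac{85}{2}\right) + 43412 = \frac{439}{16} + 43412 = \frac{695031}{16}$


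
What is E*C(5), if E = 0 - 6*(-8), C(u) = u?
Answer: 240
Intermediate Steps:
E = 48 (E = 0 + 48 = 48)
E*C(5) = 48*5 = 240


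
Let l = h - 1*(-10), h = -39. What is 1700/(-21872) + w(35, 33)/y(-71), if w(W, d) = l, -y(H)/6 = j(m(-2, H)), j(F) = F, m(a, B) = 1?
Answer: 78011/16404 ≈ 4.7556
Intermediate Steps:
l = -29 (l = -39 - 1*(-10) = -39 + 10 = -29)
y(H) = -6 (y(H) = -6*1 = -6)
w(W, d) = -29
1700/(-21872) + w(35, 33)/y(-71) = 1700/(-21872) - 29/(-6) = 1700*(-1/21872) - 29*(-⅙) = -425/5468 + 29/6 = 78011/16404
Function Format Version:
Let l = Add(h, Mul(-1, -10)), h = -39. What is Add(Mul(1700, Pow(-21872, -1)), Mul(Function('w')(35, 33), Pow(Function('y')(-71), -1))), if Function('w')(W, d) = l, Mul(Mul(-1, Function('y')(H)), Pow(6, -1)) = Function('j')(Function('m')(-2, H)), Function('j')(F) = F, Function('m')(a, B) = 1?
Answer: Rational(78011, 16404) ≈ 4.7556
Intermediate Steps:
l = -29 (l = Add(-39, Mul(-1, -10)) = Add(-39, 10) = -29)
Function('y')(H) = -6 (Function('y')(H) = Mul(-6, 1) = -6)
Function('w')(W, d) = -29
Add(Mul(1700, Pow(-21872, -1)), Mul(Function('w')(35, 33), Pow(Function('y')(-71), -1))) = Add(Mul(1700, Pow(-21872, -1)), Mul(-29, Pow(-6, -1))) = Add(Mul(1700, Rational(-1, 21872)), Mul(-29, Rational(-1, 6))) = Add(Rational(-425, 5468), Rational(29, 6)) = Rational(78011, 16404)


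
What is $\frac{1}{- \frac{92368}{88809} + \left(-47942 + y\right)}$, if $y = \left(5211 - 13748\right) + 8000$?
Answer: $- \frac{88809}{4305463879} \approx -2.0627 \cdot 10^{-5}$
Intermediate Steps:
$y = -537$ ($y = -8537 + 8000 = -537$)
$\frac{1}{- \frac{92368}{88809} + \left(-47942 + y\right)} = \frac{1}{- \frac{92368}{88809} - 48479} = \frac{1}{- \frac{4305463879}{88809}} = - \frac{88809}{4305463879}$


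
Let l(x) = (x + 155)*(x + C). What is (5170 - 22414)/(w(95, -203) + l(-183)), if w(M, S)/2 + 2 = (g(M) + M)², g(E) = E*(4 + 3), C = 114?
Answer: -4311/289282 ≈ -0.014902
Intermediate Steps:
g(E) = 7*E (g(E) = E*7 = 7*E)
l(x) = (114 + x)*(155 + x) (l(x) = (x + 155)*(x + 114) = (155 + x)*(114 + x) = (114 + x)*(155 + x))
w(M, S) = -4 + 128*M² (w(M, S) = -4 + 2*(7*M + M)² = -4 + 2*(8*M)² = -4 + 2*(64*M²) = -4 + 128*M²)
(5170 - 22414)/(w(95, -203) + l(-183)) = (5170 - 22414)/((-4 + 128*95²) + (17670 + (-183)² + 269*(-183))) = -17244/((-4 + 128*9025) + (17670 + 33489 - 49227)) = -17244/((-4 + 1155200) + 1932) = -17244/(1155196 + 1932) = -17244/1157128 = -17244*1/1157128 = -4311/289282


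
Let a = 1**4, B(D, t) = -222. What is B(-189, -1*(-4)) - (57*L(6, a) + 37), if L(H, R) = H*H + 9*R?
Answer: -2824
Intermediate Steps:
a = 1
L(H, R) = H**2 + 9*R
B(-189, -1*(-4)) - (57*L(6, a) + 37) = -222 - (57*(6**2 + 9*1) + 37) = -222 - (57*(36 + 9) + 37) = -222 - (57*45 + 37) = -222 - (2565 + 37) = -222 - 1*2602 = -222 - 2602 = -2824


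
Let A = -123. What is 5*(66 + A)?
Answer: -285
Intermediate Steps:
5*(66 + A) = 5*(66 - 123) = 5*(-57) = -285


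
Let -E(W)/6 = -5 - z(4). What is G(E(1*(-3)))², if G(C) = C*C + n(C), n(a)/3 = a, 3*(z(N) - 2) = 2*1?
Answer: 5080516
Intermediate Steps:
z(N) = 8/3 (z(N) = 2 + (2*1)/3 = 2 + (⅓)*2 = 2 + ⅔ = 8/3)
n(a) = 3*a
E(W) = 46 (E(W) = -6*(-5 - 1*8/3) = -6*(-5 - 8/3) = -6*(-23/3) = 46)
G(C) = C² + 3*C (G(C) = C*C + 3*C = C² + 3*C)
G(E(1*(-3)))² = (46*(3 + 46))² = (46*49)² = 2254² = 5080516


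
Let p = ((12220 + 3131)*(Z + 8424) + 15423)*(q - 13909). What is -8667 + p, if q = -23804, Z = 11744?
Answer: -11676487536450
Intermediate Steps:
p = -11676487527783 (p = ((12220 + 3131)*(11744 + 8424) + 15423)*(-23804 - 13909) = (15351*20168 + 15423)*(-37713) = (309598968 + 15423)*(-37713) = 309614391*(-37713) = -11676487527783)
-8667 + p = -8667 - 11676487527783 = -11676487536450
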